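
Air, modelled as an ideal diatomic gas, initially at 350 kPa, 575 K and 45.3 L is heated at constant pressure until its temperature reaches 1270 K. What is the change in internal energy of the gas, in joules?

n = P₁V₁/(RT₁) = 350×45.3/(8.314×575) = 3.32 mol.
Isobaric: P stays 350 kPa; V/T = const ⇒ T₂ = 1270 K, V₂ = 100 L.
For an ideal gas ΔU = nCvΔT with Cv = (5/2)R = 20.8 J/(mol·K).
ΔU = 3.32×20.8×(1270−575) = 47900 J.

47900 J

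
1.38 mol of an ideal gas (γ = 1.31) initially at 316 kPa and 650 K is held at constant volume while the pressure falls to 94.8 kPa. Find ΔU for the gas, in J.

-16800 J

V₁ = nRT₁/P₁ = 1.38×8.314×650/316 = 23.6 L.
Isochoric: V stays 23.6 L; P/T = const ⇒ T₂ = 195 K, P₂ = 94.8 kPa.
For an ideal gas ΔU = nCvΔT with Cv = R/(γ−1) = 26.8 J/(mol·K).
ΔU = 1.38×26.8×(195−650) = -16800 J.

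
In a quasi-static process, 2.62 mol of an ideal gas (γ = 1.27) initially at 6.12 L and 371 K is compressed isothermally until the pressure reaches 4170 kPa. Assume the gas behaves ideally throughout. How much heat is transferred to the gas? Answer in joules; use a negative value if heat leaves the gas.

-9290 J

P₁ = nRT₁/V₁ = 2.62×8.314×371/6.12 = 1320 kPa.
Isothermal: T stays 371 K; PV = const ⇒ V₂ = 1.94 L, P₂ = 4170 kPa.
ΔU = 0 (ideal gas, T constant).
W = nRT ln(V₂/V₁) = 2.62×8.314×371×ln(0.317) = -9290 J.
Q = ΔU + W = -9290 J.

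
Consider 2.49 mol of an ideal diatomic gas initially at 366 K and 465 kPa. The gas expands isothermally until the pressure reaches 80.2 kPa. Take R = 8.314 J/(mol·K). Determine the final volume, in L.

V₁ = nRT₁/P₁ = 2.49×8.314×366/465 = 16.3 L.
Isothermal: T stays 366 K; PV = const ⇒ V₂ = 94.5 L, P₂ = 80.2 kPa.

94.5 L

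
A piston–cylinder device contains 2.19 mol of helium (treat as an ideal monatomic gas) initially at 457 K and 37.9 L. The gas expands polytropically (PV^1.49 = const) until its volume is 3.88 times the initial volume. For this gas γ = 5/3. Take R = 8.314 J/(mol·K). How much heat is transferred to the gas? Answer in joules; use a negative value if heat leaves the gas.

2180 J

P₁ = nRT₁/V₁ = 2.19×8.314×457/37.9 = 220 kPa.
Polytropic n=1.49: T₂ = T₁(V₁/V₂)^(n−1) = 457×(0.258)^0.49 = 235 K; P₂ = P₁(V₁/V₂)^n = 29.1 kPa.
W = (P₁V₁−P₂V₂)/(n−1) = (220×37.9−29.1×147)/0.49 = 8240 J.
ΔU = nCvΔT = 2.19×12.5×(235−457) = -6060 J.
Q = ΔU + W = 2180 J.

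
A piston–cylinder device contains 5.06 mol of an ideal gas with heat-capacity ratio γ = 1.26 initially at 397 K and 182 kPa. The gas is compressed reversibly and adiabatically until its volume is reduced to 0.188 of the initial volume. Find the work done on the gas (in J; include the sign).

35000 J

V₁ = nRT₁/P₁ = 5.06×8.314×397/182 = 91.8 L.
Adiabatic: TV^(γ−1) = const ⇒ T₂ = 397×(5.32)^0.260 = 613 K; PV^γ = const ⇒ P₂ = 1490 kPa.
ΔU = nCvΔT = 5.06×32.0×(613−397) = 35000 J.
Q = 0 for an adiabatic process, so W = −ΔU = -35000 J.
Work done on the gas = −W_by = 35000 J.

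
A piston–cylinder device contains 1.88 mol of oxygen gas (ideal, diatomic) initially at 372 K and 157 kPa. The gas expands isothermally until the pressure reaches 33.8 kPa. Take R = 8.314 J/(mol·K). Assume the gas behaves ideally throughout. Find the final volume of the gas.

172 L

V₁ = nRT₁/P₁ = 1.88×8.314×372/157 = 37.0 L.
Isothermal: T stays 372 K; PV = const ⇒ V₂ = 172 L, P₂ = 33.8 kPa.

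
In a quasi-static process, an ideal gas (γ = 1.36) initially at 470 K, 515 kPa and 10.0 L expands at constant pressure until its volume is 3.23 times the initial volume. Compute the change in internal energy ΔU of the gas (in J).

31900 J

n = P₁V₁/(RT₁) = 515×10.0/(8.314×470) = 1.32 mol.
Isobaric: P stays 515 kPa; V/T = const ⇒ T₂ = 1520 K, V₂ = 32.3 L.
For an ideal gas ΔU = nCvΔT with Cv = R/(γ−1) = 23.1 J/(mol·K).
ΔU = 1.32×23.1×(1520−470) = 31900 J.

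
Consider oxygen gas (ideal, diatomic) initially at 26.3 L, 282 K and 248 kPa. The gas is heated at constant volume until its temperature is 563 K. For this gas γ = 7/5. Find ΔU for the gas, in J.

n = P₁V₁/(RT₁) = 248×26.3/(8.314×282) = 2.78 mol.
Isochoric: V stays 26.3 L; P/T = const ⇒ T₂ = 563 K, P₂ = 495 kPa.
For an ideal gas ΔU = nCvΔT with Cv = (5/2)R = 20.8 J/(mol·K).
ΔU = 2.78×20.8×(563−282) = 16200 J.

16200 J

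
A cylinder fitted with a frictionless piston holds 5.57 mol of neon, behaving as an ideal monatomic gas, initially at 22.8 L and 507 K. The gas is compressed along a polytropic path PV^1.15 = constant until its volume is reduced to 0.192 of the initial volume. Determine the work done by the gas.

-44000 J

P₁ = nRT₁/V₁ = 5.57×8.314×507/22.8 = 1030 kPa.
Polytropic n=1.15: T₂ = T₁(V₁/V₂)^(n−1) = 507×(5.21)^0.15 = 649 K; P₂ = P₁(V₁/V₂)^n = 6870 kPa.
W = (P₁V₁−P₂V₂)/(n−1) = (1030×22.8−6870×4.38)/0.15 = -44000 J.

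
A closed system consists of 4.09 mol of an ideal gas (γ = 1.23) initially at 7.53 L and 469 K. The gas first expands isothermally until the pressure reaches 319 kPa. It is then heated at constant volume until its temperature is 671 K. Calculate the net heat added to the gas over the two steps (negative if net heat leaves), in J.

60100 J

P₁ = nRT₁/V₁ = 4.09×8.314×469/7.53 = 2120 kPa.
Step 1 — Isothermal: T stays 469 K; PV = const ⇒ V₂ = 50.0 L, P₂ = 319 kPa.
ΔU = 0 (ideal gas, T constant).
W = nRT ln(V₂/V₁) = 4.09×8.314×469×ln(6.64) = 30200 J.
Q = ΔU + W = 30200 J.
State after step 1: P = 319 kPa, V = 50.0 L, T = 469 K.
Step 2 — Isochoric: V stays 50.0 L; P/T = const ⇒ T₂ = 671 K, P₂ = 456 kPa.
W = 0 (no volume change).
ΔU = nCvΔT = 4.09×36.1×(671−469) = 29900 J.
Q = ΔU = 29900 J.
Net over both steps: W = 30200 J, Q = 60100 J, ΔU = 29900 J.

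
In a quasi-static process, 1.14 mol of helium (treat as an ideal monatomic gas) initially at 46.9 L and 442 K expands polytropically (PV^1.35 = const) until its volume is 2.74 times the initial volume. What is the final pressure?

P₁ = nRT₁/V₁ = 1.14×8.314×442/46.9 = 89.3 kPa.
Polytropic n=1.35: T₂ = T₁(V₁/V₂)^(n−1) = 442×(0.365)^0.35 = 311 K; P₂ = P₁(V₁/V₂)^n = 22.9 kPa.

22.9 kPa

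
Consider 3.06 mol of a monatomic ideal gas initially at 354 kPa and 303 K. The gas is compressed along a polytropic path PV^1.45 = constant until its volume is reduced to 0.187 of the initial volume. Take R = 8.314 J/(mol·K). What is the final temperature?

V₁ = nRT₁/P₁ = 3.06×8.314×303/354 = 21.8 L.
Polytropic n=1.45: T₂ = T₁(V₁/V₂)^(n−1) = 303×(5.35)^0.45 = 644 K; P₂ = P₁(V₁/V₂)^n = 4030 kPa.

644 K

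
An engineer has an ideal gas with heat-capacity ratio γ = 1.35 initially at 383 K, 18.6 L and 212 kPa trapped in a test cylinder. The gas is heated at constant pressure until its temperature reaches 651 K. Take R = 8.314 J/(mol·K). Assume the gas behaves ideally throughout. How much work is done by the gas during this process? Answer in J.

2760 J

n = P₁V₁/(RT₁) = 212×18.6/(8.314×383) = 1.24 mol.
Isobaric: P stays 212 kPa; V/T = const ⇒ T₂ = 651 K, V₂ = 31.6 L.
W = PΔV = 212×(31.6−18.6) kPa·L = 2760 J.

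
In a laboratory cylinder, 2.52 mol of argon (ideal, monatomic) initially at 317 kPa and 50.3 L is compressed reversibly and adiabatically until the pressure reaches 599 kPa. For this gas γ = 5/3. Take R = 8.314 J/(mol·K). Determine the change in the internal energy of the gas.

T₁ = P₁V₁/(nR) = 317×50.3/(2.52×8.314) = 761 K.
Adiabatic: T₂/T₁ = (P₂/P₁)^((γ−1)/γ) ⇒ T₂ = 761×(1.89)^0.400 = 982 K; V₂ = 34.3 L.
For an ideal gas ΔU = nCvΔT with Cv = (3/2)R = 12.5 J/(mol·K).
ΔU = 2.52×12.5×(982−761) = 6930 J.

6930 J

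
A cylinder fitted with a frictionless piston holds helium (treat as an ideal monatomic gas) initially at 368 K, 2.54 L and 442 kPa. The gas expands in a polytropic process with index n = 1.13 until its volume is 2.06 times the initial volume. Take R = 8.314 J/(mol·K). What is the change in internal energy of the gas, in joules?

n = P₁V₁/(RT₁) = 442×2.54/(8.314×368) = 0.367 mol.
Polytropic n=1.13: T₂ = T₁(V₁/V₂)^(n−1) = 368×(0.485)^0.13 = 335 K; P₂ = P₁(V₁/V₂)^n = 195 kPa.
For an ideal gas ΔU = nCvΔT with Cv = (3/2)R = 12.5 J/(mol·K).
ΔU = 0.367×12.5×(335−368) = -151 J.

-151 J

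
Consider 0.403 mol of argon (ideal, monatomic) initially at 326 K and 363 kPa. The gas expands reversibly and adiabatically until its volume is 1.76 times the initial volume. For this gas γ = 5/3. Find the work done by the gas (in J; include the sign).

514 J

V₁ = nRT₁/P₁ = 0.403×8.314×326/363 = 3.01 L.
Adiabatic: TV^(γ−1) = const ⇒ T₂ = 326×(0.568)^0.667 = 224 K; PV^γ = const ⇒ P₂ = 141 kPa.
ΔU = nCvΔT = 0.403×12.5×(224−326) = -514 J.
Q = 0 for an adiabatic process, so W = −ΔU = 514 J.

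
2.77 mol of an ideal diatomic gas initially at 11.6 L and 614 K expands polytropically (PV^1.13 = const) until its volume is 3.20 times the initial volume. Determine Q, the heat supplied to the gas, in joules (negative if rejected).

10300 J

P₁ = nRT₁/V₁ = 2.77×8.314×614/11.6 = 1220 kPa.
Polytropic n=1.13: T₂ = T₁(V₁/V₂)^(n−1) = 614×(0.312)^0.13 = 528 K; P₂ = P₁(V₁/V₂)^n = 327 kPa.
W = (P₁V₁−P₂V₂)/(n−1) = (1220×11.6−327×37.1)/0.13 = 15300 J.
ΔU = nCvΔT = 2.77×20.8×(528−614) = -4960 J.
Q = ΔU + W = 10300 J.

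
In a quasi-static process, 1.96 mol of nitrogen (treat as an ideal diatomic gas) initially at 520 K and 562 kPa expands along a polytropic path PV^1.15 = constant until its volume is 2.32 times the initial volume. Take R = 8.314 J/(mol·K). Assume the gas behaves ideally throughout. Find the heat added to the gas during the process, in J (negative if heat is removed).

4190 J

V₁ = nRT₁/P₁ = 1.96×8.314×520/562 = 15.1 L.
Polytropic n=1.15: T₂ = T₁(V₁/V₂)^(n−1) = 520×(0.431)^0.15 = 458 K; P₂ = P₁(V₁/V₂)^n = 214 kPa.
W = (P₁V₁−P₂V₂)/(n−1) = (562×15.1−214×35.0)/0.15 = 6700 J.
ΔU = nCvΔT = 1.96×20.8×(458−520) = -2510 J.
Q = ΔU + W = 4190 J.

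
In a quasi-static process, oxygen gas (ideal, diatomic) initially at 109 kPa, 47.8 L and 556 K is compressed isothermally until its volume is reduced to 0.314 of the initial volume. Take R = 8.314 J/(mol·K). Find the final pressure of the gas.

347 kPa

Isothermal: T stays 556 K; PV = const ⇒ V₂ = 15.0 L, P₂ = 347 kPa.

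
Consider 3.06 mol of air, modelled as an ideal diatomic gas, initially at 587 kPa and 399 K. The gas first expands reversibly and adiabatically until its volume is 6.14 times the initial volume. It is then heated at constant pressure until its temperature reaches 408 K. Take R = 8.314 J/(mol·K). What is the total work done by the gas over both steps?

18600 J

V₁ = nRT₁/P₁ = 3.06×8.314×399/587 = 17.3 L.
Step 1 — Adiabatic: TV^(γ−1) = const ⇒ T₂ = 399×(0.163)^0.400 = 193 K; PV^γ = const ⇒ P₂ = 46.3 kPa.
ΔU = nCvΔT = 3.06×20.8×(193−399) = -13100 J.
Q = 0 for an adiabatic process, so W = −ΔU = 13100 J.
State after step 1: P = 46.3 kPa, V = 106 L, T = 193 K.
Step 2 — Isobaric: P stays 46.3 kPa; V/T = const ⇒ T₂ = 408 K, V₂ = 224 L.
W = PΔV = 46.3×(224−106) kPa·L = 5470 J.
ΔU = nCvΔT = 3.06×20.8×(408−193) = 13700 J.
Q = ΔU + W = nCpΔT = 19100 J.
Net over both steps: W = 18600 J, Q = 19100 J, ΔU = 572 J.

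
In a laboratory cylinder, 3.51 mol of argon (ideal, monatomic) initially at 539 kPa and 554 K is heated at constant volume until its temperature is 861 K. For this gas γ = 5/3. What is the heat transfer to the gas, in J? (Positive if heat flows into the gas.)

V₁ = nRT₁/P₁ = 3.51×8.314×554/539 = 30.0 L.
Isochoric: V stays 30.0 L; P/T = const ⇒ T₂ = 861 K, P₂ = 838 kPa.
W = 0 (no volume change).
ΔU = nCvΔT = 3.51×12.5×(861−554) = 13400 J.
Q = ΔU = 13400 J.

13400 J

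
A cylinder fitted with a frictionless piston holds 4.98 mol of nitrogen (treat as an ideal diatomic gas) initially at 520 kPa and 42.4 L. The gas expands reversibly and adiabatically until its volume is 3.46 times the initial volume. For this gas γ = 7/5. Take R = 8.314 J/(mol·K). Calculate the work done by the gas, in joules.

21600 J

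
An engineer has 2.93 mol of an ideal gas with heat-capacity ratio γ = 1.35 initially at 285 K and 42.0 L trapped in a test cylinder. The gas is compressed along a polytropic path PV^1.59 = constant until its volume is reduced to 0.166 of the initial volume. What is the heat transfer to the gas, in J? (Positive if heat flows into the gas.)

P₁ = nRT₁/V₁ = 2.93×8.314×285/42.0 = 165 kPa.
Polytropic n=1.59: T₂ = T₁(V₁/V₂)^(n−1) = 285×(6.02)^0.59 = 822 K; P₂ = P₁(V₁/V₂)^n = 2870 kPa.
W = (P₁V₁−P₂V₂)/(n−1) = (165×42.0−2870×6.97)/0.59 = -22200 J.
ΔU = nCvΔT = 2.93×23.8×(822−285) = 37400 J.
Q = ΔU + W = 15200 J.

15200 J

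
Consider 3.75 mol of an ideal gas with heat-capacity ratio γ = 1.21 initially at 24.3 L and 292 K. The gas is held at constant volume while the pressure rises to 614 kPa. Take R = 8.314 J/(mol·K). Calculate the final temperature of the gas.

479 K

P₁ = nRT₁/V₁ = 3.75×8.314×292/24.3 = 375 kPa.
Isochoric: V stays 24.3 L; P/T = const ⇒ T₂ = 479 K, P₂ = 614 kPa.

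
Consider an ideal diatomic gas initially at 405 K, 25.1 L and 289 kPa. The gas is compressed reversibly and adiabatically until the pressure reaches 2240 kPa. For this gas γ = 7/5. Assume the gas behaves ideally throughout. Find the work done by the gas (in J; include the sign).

n = P₁V₁/(RT₁) = 289×25.1/(8.314×405) = 2.15 mol.
Adiabatic: T₂/T₁ = (P₂/P₁)^((γ−1)/γ) ⇒ T₂ = 405×(7.75)^0.286 = 727 K; V₂ = 5.81 L.
ΔU = nCvΔT = 2.15×20.8×(727−405) = 14400 J.
Q = 0 for an adiabatic process, so W = −ΔU = -14400 J.

-14400 J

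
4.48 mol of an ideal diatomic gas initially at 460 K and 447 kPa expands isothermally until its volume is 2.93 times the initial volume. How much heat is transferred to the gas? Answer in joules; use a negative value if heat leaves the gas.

18400 J

V₁ = nRT₁/P₁ = 4.48×8.314×460/447 = 38.3 L.
Isothermal: T stays 460 K; PV = const ⇒ V₂ = 112 L, P₂ = 153 kPa.
ΔU = 0 (ideal gas, T constant).
W = nRT ln(V₂/V₁) = 4.48×8.314×460×ln(2.93) = 18400 J.
Q = ΔU + W = 18400 J.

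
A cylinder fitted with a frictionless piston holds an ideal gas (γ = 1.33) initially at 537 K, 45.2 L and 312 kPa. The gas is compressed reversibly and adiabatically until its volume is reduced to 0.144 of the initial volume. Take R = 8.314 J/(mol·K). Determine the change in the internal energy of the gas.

n = P₁V₁/(RT₁) = 312×45.2/(8.314×537) = 3.16 mol.
Adiabatic: TV^(γ−1) = const ⇒ T₂ = 537×(6.94)^0.330 = 1020 K; PV^γ = const ⇒ P₂ = 4110 kPa.
For an ideal gas ΔU = nCvΔT with Cv = R/(γ−1) = 25.2 J/(mol·K).
ΔU = 3.16×25.2×(1020−537) = 38300 J.

38300 J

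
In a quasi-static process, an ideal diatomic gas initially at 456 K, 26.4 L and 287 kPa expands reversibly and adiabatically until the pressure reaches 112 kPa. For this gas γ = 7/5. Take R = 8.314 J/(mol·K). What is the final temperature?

349 K

Adiabatic: T₂/T₁ = (P₂/P₁)^((γ−1)/γ) ⇒ T₂ = 456×(0.390)^0.286 = 349 K; V₂ = 51.7 L.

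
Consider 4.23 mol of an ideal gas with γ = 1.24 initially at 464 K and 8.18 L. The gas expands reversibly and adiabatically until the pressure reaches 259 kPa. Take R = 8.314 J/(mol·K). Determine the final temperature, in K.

313 K

P₁ = nRT₁/V₁ = 4.23×8.314×464/8.18 = 1990 kPa.
Adiabatic: T₂/T₁ = (P₂/P₁)^((γ−1)/γ) ⇒ T₂ = 464×(0.130)^0.194 = 313 K; V₂ = 42.4 L.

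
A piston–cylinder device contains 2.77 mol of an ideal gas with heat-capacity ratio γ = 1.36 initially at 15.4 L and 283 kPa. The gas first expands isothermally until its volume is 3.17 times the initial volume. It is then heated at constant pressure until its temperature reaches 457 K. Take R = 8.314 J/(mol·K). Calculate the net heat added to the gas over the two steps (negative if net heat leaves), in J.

28300 J

T₁ = P₁V₁/(nR) = 283×15.4/(2.77×8.314) = 189 K.
Step 1 — Isothermal: T stays 189 K; PV = const ⇒ V₂ = 48.8 L, P₂ = 89.3 kPa.
ΔU = 0 (ideal gas, T constant).
W = nRT ln(V₂/V₁) = 2.77×8.314×189×ln(3.17) = 5030 J.
Q = ΔU + W = 5030 J.
State after step 1: P = 89.3 kPa, V = 48.8 L, T = 189 K.
Step 2 — Isobaric: P stays 89.3 kPa; V/T = const ⇒ T₂ = 457 K, V₂ = 118 L.
W = PΔV = 89.3×(118−48.8) kPa·L = 6170 J.
ΔU = nCvΔT = 2.77×23.1×(457−189) = 17100 J.
Q = ΔU + W = nCpΔT = 23300 J.
Net over both steps: W = 11200 J, Q = 28300 J, ΔU = 17100 J.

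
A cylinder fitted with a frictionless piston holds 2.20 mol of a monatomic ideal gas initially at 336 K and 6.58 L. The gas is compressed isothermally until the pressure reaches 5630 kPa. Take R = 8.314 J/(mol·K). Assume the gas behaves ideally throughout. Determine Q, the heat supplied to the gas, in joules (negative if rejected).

P₁ = nRT₁/V₁ = 2.20×8.314×336/6.58 = 934 kPa.
Isothermal: T stays 336 K; PV = const ⇒ V₂ = 1.09 L, P₂ = 5630 kPa.
ΔU = 0 (ideal gas, T constant).
W = nRT ln(V₂/V₁) = 2.20×8.314×336×ln(0.166) = -11000 J.
Q = ΔU + W = -11000 J.

-11000 J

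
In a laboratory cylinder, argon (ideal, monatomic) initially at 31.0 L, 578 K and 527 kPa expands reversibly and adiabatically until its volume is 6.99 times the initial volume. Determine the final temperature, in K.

Adiabatic: TV^(γ−1) = const ⇒ T₂ = 578×(0.143)^0.667 = 158 K; PV^γ = const ⇒ P₂ = 20.6 kPa.

158 K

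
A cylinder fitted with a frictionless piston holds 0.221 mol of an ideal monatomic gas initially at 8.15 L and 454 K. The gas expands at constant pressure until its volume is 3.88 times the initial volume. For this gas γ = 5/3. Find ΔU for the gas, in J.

P₁ = nRT₁/V₁ = 0.221×8.314×454/8.15 = 102 kPa.
Isobaric: P stays 102 kPa; V/T = const ⇒ T₂ = 1760 K, V₂ = 31.6 L.
For an ideal gas ΔU = nCvΔT with Cv = (3/2)R = 12.5 J/(mol·K).
ΔU = 0.221×12.5×(1760−454) = 3600 J.

3600 J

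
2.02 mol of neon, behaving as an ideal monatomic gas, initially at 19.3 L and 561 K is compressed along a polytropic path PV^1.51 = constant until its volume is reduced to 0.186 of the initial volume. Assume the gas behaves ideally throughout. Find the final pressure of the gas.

P₁ = nRT₁/V₁ = 2.02×8.314×561/19.3 = 488 kPa.
Polytropic n=1.51: T₂ = T₁(V₁/V₂)^(n−1) = 561×(5.38)^0.51 = 1320 K; P₂ = P₁(V₁/V₂)^n = 6190 kPa.

6190 kPa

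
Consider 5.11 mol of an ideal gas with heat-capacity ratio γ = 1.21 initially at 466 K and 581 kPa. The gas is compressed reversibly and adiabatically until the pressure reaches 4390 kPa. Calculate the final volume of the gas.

V₁ = nRT₁/P₁ = 5.11×8.314×466/581 = 34.1 L.
Adiabatic: T₂/T₁ = (P₂/P₁)^((γ−1)/γ) ⇒ T₂ = 466×(7.56)^0.174 = 662 K; V₂ = 6.41 L.

6.41 L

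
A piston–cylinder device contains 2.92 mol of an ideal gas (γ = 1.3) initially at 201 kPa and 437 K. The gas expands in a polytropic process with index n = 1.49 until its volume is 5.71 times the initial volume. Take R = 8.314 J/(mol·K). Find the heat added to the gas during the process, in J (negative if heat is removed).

-7870 J

V₁ = nRT₁/P₁ = 2.92×8.314×437/201 = 52.8 L.
Polytropic n=1.49: T₂ = T₁(V₁/V₂)^(n−1) = 437×(0.175)^0.49 = 186 K; P₂ = P₁(V₁/V₂)^n = 15.0 kPa.
W = (P₁V₁−P₂V₂)/(n−1) = (201×52.8−15.0×301)/0.49 = 12400 J.
ΔU = nCvΔT = 2.92×27.7×(186−437) = -20300 J.
Q = ΔU + W = -7870 J.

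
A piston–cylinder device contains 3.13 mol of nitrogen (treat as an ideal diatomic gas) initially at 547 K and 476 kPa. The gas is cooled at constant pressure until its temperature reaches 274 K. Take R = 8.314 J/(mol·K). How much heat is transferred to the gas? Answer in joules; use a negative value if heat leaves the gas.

-24900 J

V₁ = nRT₁/P₁ = 3.13×8.314×547/476 = 29.9 L.
Isobaric: P stays 476 kPa; V/T = const ⇒ T₂ = 274 K, V₂ = 15.0 L.
W = PΔV = 476×(15.0−29.9) kPa·L = -7100 J.
ΔU = nCvΔT = 3.13×20.8×(274−547) = -17800 J.
Q = ΔU + W = nCpΔT = -24900 J.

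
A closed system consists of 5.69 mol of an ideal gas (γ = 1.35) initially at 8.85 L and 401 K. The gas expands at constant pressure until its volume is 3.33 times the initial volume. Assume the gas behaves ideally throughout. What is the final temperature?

1340 K

P₁ = nRT₁/V₁ = 5.69×8.314×401/8.85 = 2140 kPa.
Isobaric: P stays 2140 kPa; V/T = const ⇒ T₂ = 1340 K, V₂ = 29.5 L.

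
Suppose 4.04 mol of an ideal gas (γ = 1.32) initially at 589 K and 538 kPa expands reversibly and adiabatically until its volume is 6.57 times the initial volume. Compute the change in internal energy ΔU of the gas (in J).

-28000 J

V₁ = nRT₁/P₁ = 4.04×8.314×589/538 = 36.8 L.
Adiabatic: TV^(γ−1) = const ⇒ T₂ = 589×(0.152)^0.320 = 322 K; PV^γ = const ⇒ P₂ = 44.8 kPa.
For an ideal gas ΔU = nCvΔT with Cv = R/(γ−1) = 26.0 J/(mol·K).
ΔU = 4.04×26.0×(322−589) = -28000 J.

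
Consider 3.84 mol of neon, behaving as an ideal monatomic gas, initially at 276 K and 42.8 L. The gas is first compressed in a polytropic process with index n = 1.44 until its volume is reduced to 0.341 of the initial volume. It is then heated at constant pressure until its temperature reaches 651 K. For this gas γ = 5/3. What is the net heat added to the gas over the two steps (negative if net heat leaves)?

12500 J

P₁ = nRT₁/V₁ = 3.84×8.314×276/42.8 = 206 kPa.
Step 1 — Polytropic n=1.44: T₂ = T₁(V₁/V₂)^(n−1) = 276×(2.93)^0.44 = 443 K; P₂ = P₁(V₁/V₂)^n = 969 kPa.
W = (P₁V₁−P₂V₂)/(n−1) = (206×42.8−969×14.6)/0.44 = -12100 J.
ΔU = nCvΔT = 3.84×12.5×(443−276) = 8000 J.
Q = ΔU + W = -4120 J.
State after step 1: P = 969 kPa, V = 14.6 L, T = 443 K.
Step 2 — Isobaric: P stays 969 kPa; V/T = const ⇒ T₂ = 651 K, V₂ = 21.4 L.
W = PΔV = 969×(21.4−14.6) kPa·L = 6640 J.
ΔU = nCvΔT = 3.84×12.5×(651−443) = 9960 J.
Q = ΔU + W = nCpΔT = 16600 J.
Net over both steps: W = -5490 J, Q = 12500 J, ΔU = 18000 J.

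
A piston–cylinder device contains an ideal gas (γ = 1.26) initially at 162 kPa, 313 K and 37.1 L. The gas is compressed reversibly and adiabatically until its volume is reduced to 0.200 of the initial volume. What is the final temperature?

476 K

Adiabatic: TV^(γ−1) = const ⇒ T₂ = 313×(5.00)^0.260 = 476 K; PV^γ = const ⇒ P₂ = 1230 kPa.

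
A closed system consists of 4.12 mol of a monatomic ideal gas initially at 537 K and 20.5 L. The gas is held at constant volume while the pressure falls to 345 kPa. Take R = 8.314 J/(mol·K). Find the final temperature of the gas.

206 K

P₁ = nRT₁/V₁ = 4.12×8.314×537/20.5 = 897 kPa.
Isochoric: V stays 20.5 L; P/T = const ⇒ T₂ = 206 K, P₂ = 345 kPa.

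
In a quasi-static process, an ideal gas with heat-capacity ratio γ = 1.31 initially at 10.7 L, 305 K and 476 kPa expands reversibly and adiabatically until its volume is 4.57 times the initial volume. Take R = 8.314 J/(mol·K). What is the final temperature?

Adiabatic: TV^(γ−1) = const ⇒ T₂ = 305×(0.219)^0.310 = 190 K; PV^γ = const ⇒ P₂ = 65.0 kPa.

190 K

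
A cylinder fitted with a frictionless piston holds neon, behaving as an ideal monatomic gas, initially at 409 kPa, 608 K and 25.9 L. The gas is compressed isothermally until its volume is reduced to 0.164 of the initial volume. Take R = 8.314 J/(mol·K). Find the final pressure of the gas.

2490 kPa

Isothermal: T stays 608 K; PV = const ⇒ V₂ = 4.25 L, P₂ = 2490 kPa.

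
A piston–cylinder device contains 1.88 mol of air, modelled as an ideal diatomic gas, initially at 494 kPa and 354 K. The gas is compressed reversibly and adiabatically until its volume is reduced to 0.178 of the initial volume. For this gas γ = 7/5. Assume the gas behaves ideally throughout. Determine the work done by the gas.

V₁ = nRT₁/P₁ = 1.88×8.314×354/494 = 11.2 L.
Adiabatic: TV^(γ−1) = const ⇒ T₂ = 354×(5.62)^0.400 = 706 K; PV^γ = const ⇒ P₂ = 5540 kPa.
ΔU = nCvΔT = 1.88×20.8×(706−354) = 13800 J.
Q = 0 for an adiabatic process, so W = −ΔU = -13800 J.

-13800 J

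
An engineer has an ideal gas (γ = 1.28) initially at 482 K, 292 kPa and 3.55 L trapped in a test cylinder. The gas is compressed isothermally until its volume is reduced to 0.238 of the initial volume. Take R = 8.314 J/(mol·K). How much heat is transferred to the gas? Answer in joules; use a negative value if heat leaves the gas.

-1490 J

n = P₁V₁/(RT₁) = 292×3.55/(8.314×482) = 0.259 mol.
Isothermal: T stays 482 K; PV = const ⇒ V₂ = 0.845 L, P₂ = 1230 kPa.
ΔU = 0 (ideal gas, T constant).
W = nRT ln(V₂/V₁) = 0.259×8.314×482×ln(0.238) = -1490 J.
Q = ΔU + W = -1490 J.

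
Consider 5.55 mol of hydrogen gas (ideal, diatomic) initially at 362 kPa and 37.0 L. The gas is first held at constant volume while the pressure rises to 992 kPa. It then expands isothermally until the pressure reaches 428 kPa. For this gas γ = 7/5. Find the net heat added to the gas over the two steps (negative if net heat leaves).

T₁ = P₁V₁/(nR) = 362×37.0/(5.55×8.314) = 290 K.
Step 1 — Isochoric: V stays 37.0 L; P/T = const ⇒ T₂ = 795 K, P₂ = 992 kPa.
W = 0 (no volume change).
ΔU = nCvΔT = 5.55×20.8×(795−290) = 58300 J.
Q = ΔU = 58300 J.
State after step 1: P = 992 kPa, V = 37.0 L, T = 795 K.
Step 2 — Isothermal: T stays 795 K; PV = const ⇒ V₂ = 85.8 L, P₂ = 428 kPa.
ΔU = 0 (ideal gas, T constant).
W = nRT ln(V₂/V₁) = 5.55×8.314×795×ln(2.32) = 30900 J.
Q = ΔU + W = 30900 J.
Net over both steps: W = 30900 J, Q = 89100 J, ΔU = 58300 J.

89100 J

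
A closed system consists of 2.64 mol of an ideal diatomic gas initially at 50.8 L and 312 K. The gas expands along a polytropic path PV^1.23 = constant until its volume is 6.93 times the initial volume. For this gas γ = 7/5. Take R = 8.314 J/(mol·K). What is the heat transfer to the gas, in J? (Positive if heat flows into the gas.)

4550 J

P₁ = nRT₁/V₁ = 2.64×8.314×312/50.8 = 135 kPa.
Polytropic n=1.23: T₂ = T₁(V₁/V₂)^(n−1) = 312×(0.144)^0.23 = 200 K; P₂ = P₁(V₁/V₂)^n = 12.5 kPa.
W = (P₁V₁−P₂V₂)/(n−1) = (135×50.8−12.5×352)/0.23 = 10700 J.
ΔU = nCvΔT = 2.64×20.8×(200−312) = -6150 J.
Q = ΔU + W = 4550 J.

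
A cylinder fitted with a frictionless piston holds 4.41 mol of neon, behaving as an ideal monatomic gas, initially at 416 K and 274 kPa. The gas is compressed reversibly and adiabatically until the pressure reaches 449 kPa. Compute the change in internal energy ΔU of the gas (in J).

5000 J

V₁ = nRT₁/P₁ = 4.41×8.314×416/274 = 55.7 L.
Adiabatic: T₂/T₁ = (P₂/P₁)^((γ−1)/γ) ⇒ T₂ = 416×(1.64)^0.400 = 507 K; V₂ = 41.4 L.
For an ideal gas ΔU = nCvΔT with Cv = (3/2)R = 12.5 J/(mol·K).
ΔU = 4.41×12.5×(507−416) = 5000 J.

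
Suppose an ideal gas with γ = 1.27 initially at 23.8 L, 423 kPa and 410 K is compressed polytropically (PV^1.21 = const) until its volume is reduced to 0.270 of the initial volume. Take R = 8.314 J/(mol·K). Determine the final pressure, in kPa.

2060 kPa

Polytropic n=1.21: T₂ = T₁(V₁/V₂)^(n−1) = 410×(3.70)^0.21 = 540 K; P₂ = P₁(V₁/V₂)^n = 2060 kPa.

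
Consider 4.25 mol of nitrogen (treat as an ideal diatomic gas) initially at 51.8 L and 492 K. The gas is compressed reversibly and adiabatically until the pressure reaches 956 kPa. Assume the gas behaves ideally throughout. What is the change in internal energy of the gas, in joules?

P₁ = nRT₁/V₁ = 4.25×8.314×492/51.8 = 336 kPa.
Adiabatic: T₂/T₁ = (P₂/P₁)^((γ−1)/γ) ⇒ T₂ = 492×(2.85)^0.286 = 664 K; V₂ = 24.5 L.
For an ideal gas ΔU = nCvΔT with Cv = (5/2)R = 20.8 J/(mol·K).
ΔU = 4.25×20.8×(664−492) = 15200 J.

15200 J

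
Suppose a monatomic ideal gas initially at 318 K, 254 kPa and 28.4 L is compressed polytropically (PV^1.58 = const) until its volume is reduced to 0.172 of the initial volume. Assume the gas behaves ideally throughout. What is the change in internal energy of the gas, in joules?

n = P₁V₁/(RT₁) = 254×28.4/(8.314×318) = 2.73 mol.
Polytropic n=1.58: T₂ = T₁(V₁/V₂)^(n−1) = 318×(5.81)^0.58 = 883 K; P₂ = P₁(V₁/V₂)^n = 4100 kPa.
For an ideal gas ΔU = nCvΔT with Cv = (3/2)R = 12.5 J/(mol·K).
ΔU = 2.73×12.5×(883−318) = 19200 J.

19200 J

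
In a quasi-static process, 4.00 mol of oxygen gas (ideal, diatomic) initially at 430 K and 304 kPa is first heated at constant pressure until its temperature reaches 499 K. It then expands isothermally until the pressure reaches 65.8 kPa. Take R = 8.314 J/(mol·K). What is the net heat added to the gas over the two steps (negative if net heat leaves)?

V₁ = nRT₁/P₁ = 4.00×8.314×430/304 = 47.0 L.
Step 1 — Isobaric: P stays 304 kPa; V/T = const ⇒ T₂ = 499 K, V₂ = 54.6 L.
W = PΔV = 304×(54.6−47.0) kPa·L = 2290 J.
ΔU = nCvΔT = 4.00×20.8×(499−430) = 5740 J.
Q = ΔU + W = nCpΔT = 8030 J.
State after step 1: P = 304 kPa, V = 54.6 L, T = 499 K.
Step 2 — Isothermal: T stays 499 K; PV = const ⇒ V₂ = 252 L, P₂ = 65.8 kPa.
ΔU = 0 (ideal gas, T constant).
W = nRT ln(V₂/V₁) = 4.00×8.314×499×ln(4.62) = 25400 J.
Q = ΔU + W = 25400 J.
Net over both steps: W = 27700 J, Q = 33400 J, ΔU = 5740 J.

33400 J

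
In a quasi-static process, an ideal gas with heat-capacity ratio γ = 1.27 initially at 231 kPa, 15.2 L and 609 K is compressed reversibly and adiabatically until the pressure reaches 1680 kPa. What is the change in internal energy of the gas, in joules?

6820 J

n = P₁V₁/(RT₁) = 231×15.2/(8.314×609) = 0.693 mol.
Adiabatic: T₂/T₁ = (P₂/P₁)^((γ−1)/γ) ⇒ T₂ = 609×(7.27)^0.213 = 929 K; V₂ = 3.19 L.
For an ideal gas ΔU = nCvΔT with Cv = R/(γ−1) = 30.8 J/(mol·K).
ΔU = 0.693×30.8×(929−609) = 6820 J.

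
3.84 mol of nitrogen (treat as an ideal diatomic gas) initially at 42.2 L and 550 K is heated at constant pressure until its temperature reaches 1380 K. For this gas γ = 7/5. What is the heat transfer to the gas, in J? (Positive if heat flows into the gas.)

92700 J

P₁ = nRT₁/V₁ = 3.84×8.314×550/42.2 = 416 kPa.
Isobaric: P stays 416 kPa; V/T = const ⇒ T₂ = 1380 K, V₂ = 106 L.
W = PΔV = 416×(106−42.2) kPa·L = 26500 J.
ΔU = nCvΔT = 3.84×20.8×(1380−550) = 66200 J.
Q = ΔU + W = nCpΔT = 92700 J.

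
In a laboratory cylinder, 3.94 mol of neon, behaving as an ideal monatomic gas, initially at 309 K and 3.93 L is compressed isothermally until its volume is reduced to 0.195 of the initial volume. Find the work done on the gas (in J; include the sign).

16500 J

P₁ = nRT₁/V₁ = 3.94×8.314×309/3.93 = 2580 kPa.
Isothermal: T stays 309 K; PV = const ⇒ V₂ = 0.766 L, P₂ = 13200 kPa.
W = nRT ln(V₂/V₁) = 3.94×8.314×309×ln(0.195) = -16500 J.
Work done on the gas = −W_by = 16500 J.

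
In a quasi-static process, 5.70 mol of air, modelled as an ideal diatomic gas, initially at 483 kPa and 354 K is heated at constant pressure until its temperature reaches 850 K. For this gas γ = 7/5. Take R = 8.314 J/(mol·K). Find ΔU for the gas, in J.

V₁ = nRT₁/P₁ = 5.70×8.314×354/483 = 34.7 L.
Isobaric: P stays 483 kPa; V/T = const ⇒ T₂ = 850 K, V₂ = 83.4 L.
For an ideal gas ΔU = nCvΔT with Cv = (5/2)R = 20.8 J/(mol·K).
ΔU = 5.70×20.8×(850−354) = 58800 J.

58800 J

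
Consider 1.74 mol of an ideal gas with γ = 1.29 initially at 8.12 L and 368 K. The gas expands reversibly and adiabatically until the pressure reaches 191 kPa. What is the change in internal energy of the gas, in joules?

-4450 J

P₁ = nRT₁/V₁ = 1.74×8.314×368/8.12 = 656 kPa.
Adiabatic: T₂/T₁ = (P₂/P₁)^((γ−1)/γ) ⇒ T₂ = 368×(0.291)^0.225 = 279 K; V₂ = 21.1 L.
For an ideal gas ΔU = nCvΔT with Cv = R/(γ−1) = 28.7 J/(mol·K).
ΔU = 1.74×28.7×(279−368) = -4450 J.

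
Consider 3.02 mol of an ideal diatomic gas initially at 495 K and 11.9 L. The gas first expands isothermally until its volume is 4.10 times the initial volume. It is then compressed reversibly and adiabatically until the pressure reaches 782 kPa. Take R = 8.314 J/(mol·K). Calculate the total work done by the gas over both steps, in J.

P₁ = nRT₁/V₁ = 3.02×8.314×495/11.9 = 1040 kPa.
Step 1 — Isothermal: T stays 495 K; PV = const ⇒ V₂ = 48.8 L, P₂ = 255 kPa.
ΔU = 0 (ideal gas, T constant).
W = nRT ln(V₂/V₁) = 3.02×8.314×495×ln(4.10) = 17500 J.
Q = ΔU + W = 17500 J.
State after step 1: P = 255 kPa, V = 48.8 L, T = 495 K.
Step 2 — Adiabatic: T₂/T₁ = (P₂/P₁)^((γ−1)/γ) ⇒ T₂ = 495×(3.07)^0.286 = 682 K; V₂ = 21.9 L.
ΔU = nCvΔT = 3.02×20.8×(682−495) = 11700 J.
Q = 0 for an adiabatic process, so W = −ΔU = -11700 J.
Net over both steps: W = 5800 J, Q = 17500 J, ΔU = 11700 J.

5800 J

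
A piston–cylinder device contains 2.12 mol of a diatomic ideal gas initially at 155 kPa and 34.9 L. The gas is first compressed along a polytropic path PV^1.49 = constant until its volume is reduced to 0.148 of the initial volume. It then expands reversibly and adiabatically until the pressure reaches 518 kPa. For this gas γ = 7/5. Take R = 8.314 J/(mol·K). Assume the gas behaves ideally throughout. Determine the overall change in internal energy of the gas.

T₁ = P₁V₁/(nR) = 155×34.9/(2.12×8.314) = 307 K.
Step 1 — Polytropic n=1.49: T₂ = T₁(V₁/V₂)^(n−1) = 307×(6.76)^0.49 = 783 K; P₂ = P₁(V₁/V₂)^n = 2670 kPa.
W = (P₁V₁−P₂V₂)/(n−1) = (155×34.9−2670×5.17)/0.49 = -17100 J.
ΔU = nCvΔT = 2.12×20.8×(783−307) = 21000 J.
Q = ΔU + W = 3850 J.
State after step 1: P = 2670 kPa, V = 5.17 L, T = 783 K.
Step 2 — Adiabatic: T₂/T₁ = (P₂/P₁)^((γ−1)/γ) ⇒ T₂ = 783×(0.194)^0.286 = 490 K; V₂ = 16.7 L.
ΔU = nCvΔT = 2.12×20.8×(490−783) = -12900 J.
Q = 0 for an adiabatic process, so W = −ΔU = 12900 J.
Net over both steps: W = -4210 J, Q = 3850 J, ΔU = 8060 J.

8060 J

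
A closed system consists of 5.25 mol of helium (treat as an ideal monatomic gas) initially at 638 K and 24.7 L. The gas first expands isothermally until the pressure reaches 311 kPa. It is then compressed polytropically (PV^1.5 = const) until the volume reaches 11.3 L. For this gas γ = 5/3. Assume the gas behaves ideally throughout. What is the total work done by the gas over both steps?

-65200 J

P₁ = nRT₁/V₁ = 5.25×8.314×638/24.7 = 1130 kPa.
Step 1 — Isothermal: T stays 638 K; PV = const ⇒ V₂ = 89.5 L, P₂ = 311 kPa.
ΔU = 0 (ideal gas, T constant).
W = nRT ln(V₂/V₁) = 5.25×8.314×638×ln(3.63) = 35900 J.
Q = ΔU + W = 35900 J.
State after step 1: P = 311 kPa, V = 89.5 L, T = 638 K.
Step 2 — Polytropic n=1.5: T₂ = T₁(V₁/V₂)^(n−1) = 638×(7.92)^0.50 = 1800 K; P₂ = P₁(V₁/V₂)^n = 6940 kPa.
W = (P₁V₁−P₂V₂)/(n−1) = (311×89.5−6940×11.3)/0.50 = -101000 J.
ΔU = nCvΔT = 5.25×12.5×(1800−638) = 75800 J.
Q = ΔU + W = -25300 J.
Net over both steps: W = -65200 J, Q = 10600 J, ΔU = 75800 J.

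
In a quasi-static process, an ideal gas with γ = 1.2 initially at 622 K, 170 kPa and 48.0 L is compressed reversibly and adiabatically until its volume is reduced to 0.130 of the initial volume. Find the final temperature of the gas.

935 K

Adiabatic: TV^(γ−1) = const ⇒ T₂ = 622×(7.69)^0.200 = 935 K; PV^γ = const ⇒ P₂ = 1970 kPa.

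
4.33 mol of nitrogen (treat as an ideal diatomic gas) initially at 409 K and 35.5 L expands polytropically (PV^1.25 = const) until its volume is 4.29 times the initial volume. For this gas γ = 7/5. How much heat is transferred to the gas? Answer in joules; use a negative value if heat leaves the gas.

6740 J

P₁ = nRT₁/V₁ = 4.33×8.314×409/35.5 = 415 kPa.
Polytropic n=1.25: T₂ = T₁(V₁/V₂)^(n−1) = 409×(0.233)^0.25 = 284 K; P₂ = P₁(V₁/V₂)^n = 67.2 kPa.
W = (P₁V₁−P₂V₂)/(n−1) = (415×35.5−67.2×152)/0.25 = 18000 J.
ΔU = nCvΔT = 4.33×20.8×(284−409) = -11200 J.
Q = ΔU + W = 6740 J.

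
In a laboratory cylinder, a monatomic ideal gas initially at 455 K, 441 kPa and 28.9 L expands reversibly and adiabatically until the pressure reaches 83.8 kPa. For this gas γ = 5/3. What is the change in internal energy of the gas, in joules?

-9280 J

n = P₁V₁/(RT₁) = 441×28.9/(8.314×455) = 3.37 mol.
Adiabatic: T₂/T₁ = (P₂/P₁)^((γ−1)/γ) ⇒ T₂ = 455×(0.190)^0.400 = 234 K; V₂ = 78.3 L.
For an ideal gas ΔU = nCvΔT with Cv = (3/2)R = 12.5 J/(mol·K).
ΔU = 3.37×12.5×(234−455) = -9280 J.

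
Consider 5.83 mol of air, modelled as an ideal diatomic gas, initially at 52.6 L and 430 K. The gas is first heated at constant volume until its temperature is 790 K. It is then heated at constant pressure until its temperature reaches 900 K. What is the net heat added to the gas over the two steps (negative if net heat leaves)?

62300 J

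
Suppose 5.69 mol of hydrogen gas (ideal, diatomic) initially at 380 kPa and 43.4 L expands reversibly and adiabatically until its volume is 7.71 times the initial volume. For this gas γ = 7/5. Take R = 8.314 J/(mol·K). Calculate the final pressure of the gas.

21.8 kPa

T₁ = P₁V₁/(nR) = 380×43.4/(5.69×8.314) = 349 K.
Adiabatic: TV^(γ−1) = const ⇒ T₂ = 349×(0.130)^0.400 = 154 K; PV^γ = const ⇒ P₂ = 21.8 kPa.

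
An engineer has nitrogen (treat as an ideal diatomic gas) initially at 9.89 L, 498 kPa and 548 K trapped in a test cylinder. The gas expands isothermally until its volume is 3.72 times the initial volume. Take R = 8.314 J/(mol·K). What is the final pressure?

Isothermal: T stays 548 K; PV = const ⇒ V₂ = 36.8 L, P₂ = 134 kPa.

134 kPa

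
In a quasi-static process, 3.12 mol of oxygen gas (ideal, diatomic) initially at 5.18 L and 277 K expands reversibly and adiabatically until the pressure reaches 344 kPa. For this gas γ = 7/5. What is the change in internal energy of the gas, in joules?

P₁ = nRT₁/V₁ = 3.12×8.314×277/5.18 = 1390 kPa.
Adiabatic: T₂/T₁ = (P₂/P₁)^((γ−1)/γ) ⇒ T₂ = 277×(0.248)^0.286 = 186 K; V₂ = 14.0 L.
For an ideal gas ΔU = nCvΔT with Cv = (5/2)R = 20.8 J/(mol·K).
ΔU = 3.12×20.8×(186−277) = -5900 J.

-5900 J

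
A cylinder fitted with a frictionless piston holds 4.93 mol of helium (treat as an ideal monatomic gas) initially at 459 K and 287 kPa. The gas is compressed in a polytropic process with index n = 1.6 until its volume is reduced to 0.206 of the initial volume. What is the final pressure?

3590 kPa

V₁ = nRT₁/P₁ = 4.93×8.314×459/287 = 65.6 L.
Polytropic n=1.6: T₂ = T₁(V₁/V₂)^(n−1) = 459×(4.85)^0.60 = 1180 K; P₂ = P₁(V₁/V₂)^n = 3590 kPa.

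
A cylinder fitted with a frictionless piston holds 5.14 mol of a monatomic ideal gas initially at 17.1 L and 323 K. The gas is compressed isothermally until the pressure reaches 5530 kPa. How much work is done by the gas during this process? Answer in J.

P₁ = nRT₁/V₁ = 5.14×8.314×323/17.1 = 807 kPa.
Isothermal: T stays 323 K; PV = const ⇒ V₂ = 2.50 L, P₂ = 5530 kPa.
W = nRT ln(V₂/V₁) = 5.14×8.314×323×ln(0.146) = -26600 J.

-26600 J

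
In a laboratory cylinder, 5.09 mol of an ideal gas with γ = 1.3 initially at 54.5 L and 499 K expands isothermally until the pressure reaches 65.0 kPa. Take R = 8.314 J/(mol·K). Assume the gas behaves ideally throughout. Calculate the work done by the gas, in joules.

P₁ = nRT₁/V₁ = 5.09×8.314×499/54.5 = 387 kPa.
Isothermal: T stays 499 K; PV = const ⇒ V₂ = 325 L, P₂ = 65.0 kPa.
W = nRT ln(V₂/V₁) = 5.09×8.314×499×ln(5.96) = 37700 J.

37700 J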